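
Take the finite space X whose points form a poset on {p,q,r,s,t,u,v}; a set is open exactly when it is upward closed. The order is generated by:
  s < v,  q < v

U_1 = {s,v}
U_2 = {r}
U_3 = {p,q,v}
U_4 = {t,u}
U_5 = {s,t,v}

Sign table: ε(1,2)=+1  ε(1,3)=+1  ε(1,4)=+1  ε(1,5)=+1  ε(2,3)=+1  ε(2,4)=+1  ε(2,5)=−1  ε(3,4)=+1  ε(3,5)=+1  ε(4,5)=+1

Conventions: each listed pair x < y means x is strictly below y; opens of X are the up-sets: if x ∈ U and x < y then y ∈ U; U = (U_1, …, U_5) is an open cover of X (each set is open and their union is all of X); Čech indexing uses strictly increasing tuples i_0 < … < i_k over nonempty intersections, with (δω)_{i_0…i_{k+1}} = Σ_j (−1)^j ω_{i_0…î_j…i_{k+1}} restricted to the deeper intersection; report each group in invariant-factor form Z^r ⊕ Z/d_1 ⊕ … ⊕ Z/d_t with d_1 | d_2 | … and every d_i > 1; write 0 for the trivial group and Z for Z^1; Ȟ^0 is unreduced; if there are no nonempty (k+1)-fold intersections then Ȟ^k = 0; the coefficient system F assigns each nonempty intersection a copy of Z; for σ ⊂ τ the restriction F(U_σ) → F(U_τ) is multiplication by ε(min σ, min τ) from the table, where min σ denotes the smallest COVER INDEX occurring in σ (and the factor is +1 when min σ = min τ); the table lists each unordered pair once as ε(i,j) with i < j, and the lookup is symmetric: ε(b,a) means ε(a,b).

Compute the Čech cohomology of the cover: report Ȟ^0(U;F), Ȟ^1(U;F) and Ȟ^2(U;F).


Ȟ^0(U;F) ≅ Z^2, Ȟ^1(U;F) ≅ 0 and Ȟ^2(U;F) ≅ 0

nonempty overlaps:
  U13={v} U15={s,v} U35={v} U45={t}
  U135={v}
C dims 5,4,1; δ0: rk 3, SNF 1^3; δ1: rk 1, SNF 1^1
degree 0: 5−3−0 = 2 → Ȟ^0 ≅ Z^2
degree 1: 4−1−3 = 0 → Ȟ^1 ≅ 0
degree 2: 1−0−1 = 0 → Ȟ^2 ≅ 0


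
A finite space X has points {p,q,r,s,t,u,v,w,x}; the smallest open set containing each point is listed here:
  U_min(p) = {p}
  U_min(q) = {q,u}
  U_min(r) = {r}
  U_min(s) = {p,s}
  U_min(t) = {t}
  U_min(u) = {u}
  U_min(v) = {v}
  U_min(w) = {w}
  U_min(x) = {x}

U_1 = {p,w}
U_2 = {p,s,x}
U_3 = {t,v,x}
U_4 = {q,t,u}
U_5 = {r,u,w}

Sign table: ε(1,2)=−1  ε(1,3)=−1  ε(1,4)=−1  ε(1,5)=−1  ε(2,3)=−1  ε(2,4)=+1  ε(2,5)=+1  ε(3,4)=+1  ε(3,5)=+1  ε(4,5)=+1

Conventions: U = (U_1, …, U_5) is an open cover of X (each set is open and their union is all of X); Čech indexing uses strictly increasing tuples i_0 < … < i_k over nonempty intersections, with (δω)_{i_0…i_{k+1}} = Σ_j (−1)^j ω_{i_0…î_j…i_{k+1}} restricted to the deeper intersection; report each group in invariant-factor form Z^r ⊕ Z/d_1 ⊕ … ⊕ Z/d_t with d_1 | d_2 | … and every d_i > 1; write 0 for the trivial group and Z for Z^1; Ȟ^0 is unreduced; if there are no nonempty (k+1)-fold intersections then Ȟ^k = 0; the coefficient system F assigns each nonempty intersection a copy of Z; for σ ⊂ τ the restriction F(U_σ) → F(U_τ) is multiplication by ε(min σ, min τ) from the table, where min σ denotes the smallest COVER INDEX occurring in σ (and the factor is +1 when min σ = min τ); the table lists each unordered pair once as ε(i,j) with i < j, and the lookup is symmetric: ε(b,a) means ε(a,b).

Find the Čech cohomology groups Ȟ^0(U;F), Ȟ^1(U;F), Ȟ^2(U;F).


Ȟ^0 ≅ 0, Ȟ^1 ≅ Z/2, Ȟ^2 ≅ 0

nonempty overlaps:
  U12={p} U15={w} U23={x} U34={t} U45={u}
C dims 5,5; δ0: rk 5, SNF 1^4·2
degree 0: 5−5−0 = 0 → Ȟ^0 ≅ 0
degree 1: 5−0−5 = 0 plus torsion [2] → Ȟ^1 ≅ Z/2
degree 2: 0−0−0 = 0 → Ȟ^2 ≅ 0


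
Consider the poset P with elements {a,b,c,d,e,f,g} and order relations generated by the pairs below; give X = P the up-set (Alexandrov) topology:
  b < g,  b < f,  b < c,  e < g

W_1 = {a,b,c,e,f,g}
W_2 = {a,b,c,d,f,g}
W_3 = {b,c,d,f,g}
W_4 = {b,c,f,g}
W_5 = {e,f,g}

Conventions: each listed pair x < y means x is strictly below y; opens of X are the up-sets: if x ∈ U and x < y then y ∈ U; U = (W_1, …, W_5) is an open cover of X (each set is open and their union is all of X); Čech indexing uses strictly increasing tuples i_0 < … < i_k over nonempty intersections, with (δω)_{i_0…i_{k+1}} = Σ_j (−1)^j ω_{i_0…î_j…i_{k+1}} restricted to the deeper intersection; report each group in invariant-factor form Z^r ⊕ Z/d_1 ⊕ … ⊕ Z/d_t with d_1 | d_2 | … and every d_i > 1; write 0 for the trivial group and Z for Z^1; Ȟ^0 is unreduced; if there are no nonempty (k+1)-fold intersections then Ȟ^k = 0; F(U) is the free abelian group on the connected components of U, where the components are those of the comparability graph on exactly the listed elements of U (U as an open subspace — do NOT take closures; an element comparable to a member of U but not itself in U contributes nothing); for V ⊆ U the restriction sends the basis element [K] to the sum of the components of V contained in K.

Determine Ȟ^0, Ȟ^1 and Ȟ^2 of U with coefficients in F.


intersection data:
  W12={a,b,c,f,g} W13={b,c,f,g} W14={b,c,f,g} W15={e,f,g} W23={b,c,d,f,g} W24={b,c,f,g} W25={f,g} W34={b,c,f,g} W35={f,g} W45={f,g}
  W123={b,c,f,g} W124={b,c,f,g} W125={f,g} W134={b,c,f,g} W135={f,g} W145={f,g} W234={b,c,f,g} W235={f,g} W245={f,g} W345={f,g}
  W1234={b,c,f,g} W1235={f,g} W1245={f,g} W1345={f,g} W2345={f,g}
  W12345={f,g}
components per intersection:
  W1: {a} {b,c,e,f,g}
  W2: {a} {b,c,f,g} {d}
  W3: {b,c,f,g} {d}
  W4: {b,c,f,g}
  W5: {e,g} {f}
  W12: {a} {b,c,f,g}
  W13: {b,c,f,g}
  W14: {b,c,f,g}
  W15: {e,g} {f}
  W23: {b,c,f,g} {d}
  W24: {b,c,f,g}
  W25: {f} {g}
  W34: {b,c,f,g}
  W35: {f} {g}
  W45: {f} {g}
  W123: {b,c,f,g}
  W124: {b,c,f,g}
  W125: {f} {g}
  W134: {b,c,f,g}
  W135: {f} {g}
  W145: {f} {g}
  W234: {b,c,f,g}
  W235: {f} {g}
  W245: {f} {g}
  W345: {f} {g}
  W1234: {b,c,f,g}
  W1235: {f} {g}
  W1245: {f} {g}
  W1345: {f} {g}
  W2345: {f} {g}
  W12345: {f} {g}
C dims 10,16,16,9; δ0: rk 7, SNF 1^7; δ1: rk 9, SNF 1^9; δ2: rk 7, SNF 1^7
Ȟ^0 = (10 − 7) − 0 = 3, so Ȟ^0 ≅ Z^3
Ȟ^1 = (16 − 9) − 7 = 0, so Ȟ^1 ≅ 0
Ȟ^2 = (16 − 7) − 9 = 0, so Ȟ^2 ≅ 0

Ȟ^0 ≅ Z^3; Ȟ^1 ≅ 0; Ȟ^2 ≅ 0


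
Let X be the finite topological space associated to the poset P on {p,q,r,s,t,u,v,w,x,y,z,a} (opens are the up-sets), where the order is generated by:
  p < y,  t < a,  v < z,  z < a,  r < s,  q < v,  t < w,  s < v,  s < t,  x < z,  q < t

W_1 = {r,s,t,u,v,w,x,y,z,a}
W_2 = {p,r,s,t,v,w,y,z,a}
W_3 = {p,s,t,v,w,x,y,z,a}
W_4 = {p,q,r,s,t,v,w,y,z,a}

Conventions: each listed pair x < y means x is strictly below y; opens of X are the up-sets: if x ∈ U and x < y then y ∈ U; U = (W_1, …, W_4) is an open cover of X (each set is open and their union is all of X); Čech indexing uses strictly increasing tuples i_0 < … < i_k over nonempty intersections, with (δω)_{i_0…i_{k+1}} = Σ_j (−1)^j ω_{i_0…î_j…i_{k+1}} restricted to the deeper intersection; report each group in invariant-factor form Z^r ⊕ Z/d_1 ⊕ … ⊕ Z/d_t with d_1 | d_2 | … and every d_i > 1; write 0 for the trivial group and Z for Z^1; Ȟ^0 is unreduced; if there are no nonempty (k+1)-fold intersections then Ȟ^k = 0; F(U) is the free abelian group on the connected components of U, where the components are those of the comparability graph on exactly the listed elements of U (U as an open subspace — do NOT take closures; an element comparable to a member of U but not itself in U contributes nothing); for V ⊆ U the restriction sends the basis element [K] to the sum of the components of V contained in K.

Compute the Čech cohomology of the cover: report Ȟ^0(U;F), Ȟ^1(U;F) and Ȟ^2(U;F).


Ȟ^0 ≅ Z^3; Ȟ^1 ≅ 0; Ȟ^2 ≅ 0

nerve of the cover:
  W12={r,s,t,v,w,y,z,a} W13={s,t,v,w,x,y,z,a} W14={r,s,t,v,w,y,z,a} W23={p,s,t,v,w,y,z,a} W24={p,r,s,t,v,w,y,z,a} W34={p,s,t,v,w,y,z,a}
  W123={s,t,v,w,y,z,a} W124={r,s,t,v,w,y,z,a} W134={s,t,v,w,y,z,a} W234={p,s,t,v,w,y,z,a}
  W1234={s,t,v,w,y,z,a}
components per intersection:
  W1: {r,s,t,v,w,x,z,a} {u} {y}
  W2: {p,y} {r,s,t,v,w,z,a}
  W3: {p,y} {s,t,v,w,x,z,a}
  W4: {p,y} {q,r,s,t,v,w,z,a}
  W12: {r,s,t,v,w,z,a} {y}
  W13: {s,t,v,w,x,z,a} {y}
  W14: {r,s,t,v,w,z,a} {y}
  W23: {p,y} {s,t,v,w,z,a}
  W24: {p,y} {r,s,t,v,w,z,a}
  W34: {p,y} {s,t,v,w,z,a}
  W123: {s,t,v,w,z,a} {y}
  W124: {r,s,t,v,w,z,a} {y}
  W134: {s,t,v,w,z,a} {y}
  W234: {p,y} {s,t,v,w,z,a}
  W1234: {s,t,v,w,z,a} {y}
C dims 9,12,8,2; δ0: rk 6, SNF 1^6; δ1: rk 6, SNF 1^6; δ2: rk 2, SNF 1^2
Ȟ^0 = (9 − 6) − 0 = 3, so Ȟ^0 ≅ Z^3
Ȟ^1 = (12 − 6) − 6 = 0, so Ȟ^1 ≅ 0
Ȟ^2 = (8 − 2) − 6 = 0, so Ȟ^2 ≅ 0


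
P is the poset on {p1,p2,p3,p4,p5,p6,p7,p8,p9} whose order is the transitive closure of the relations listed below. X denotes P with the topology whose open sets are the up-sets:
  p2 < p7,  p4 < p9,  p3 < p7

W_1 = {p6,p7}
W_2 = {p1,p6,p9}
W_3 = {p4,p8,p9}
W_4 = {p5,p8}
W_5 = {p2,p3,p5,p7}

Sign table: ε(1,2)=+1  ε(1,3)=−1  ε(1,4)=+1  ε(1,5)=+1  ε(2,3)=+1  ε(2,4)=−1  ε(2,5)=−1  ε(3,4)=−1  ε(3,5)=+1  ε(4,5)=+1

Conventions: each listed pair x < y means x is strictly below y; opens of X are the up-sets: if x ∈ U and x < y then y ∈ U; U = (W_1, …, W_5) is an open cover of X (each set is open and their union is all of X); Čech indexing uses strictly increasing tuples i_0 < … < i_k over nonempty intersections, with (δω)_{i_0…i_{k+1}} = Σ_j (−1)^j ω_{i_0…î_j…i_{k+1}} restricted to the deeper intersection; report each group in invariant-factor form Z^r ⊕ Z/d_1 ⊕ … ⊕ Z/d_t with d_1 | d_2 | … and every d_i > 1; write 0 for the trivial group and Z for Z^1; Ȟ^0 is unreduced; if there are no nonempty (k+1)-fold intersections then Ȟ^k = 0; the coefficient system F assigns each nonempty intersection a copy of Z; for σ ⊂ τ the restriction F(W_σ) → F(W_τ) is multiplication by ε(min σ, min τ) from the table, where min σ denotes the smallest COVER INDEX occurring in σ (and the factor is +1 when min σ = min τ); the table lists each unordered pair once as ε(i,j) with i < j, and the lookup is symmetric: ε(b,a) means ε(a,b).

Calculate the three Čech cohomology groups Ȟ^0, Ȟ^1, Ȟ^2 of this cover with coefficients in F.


nerve simplices:
  W12={p6} W15={p7} W23={p9} W34={p8} W45={p5}
C dims 5,5; δ0: rk 5, SNF 1^4·2
degree 0: 5−5−0 = 0 → Ȟ^0 ≅ 0
degree 1: 5−0−5 = 0 plus torsion [2] → Ȟ^1 ≅ Z/2
degree 2: 0−0−0 = 0 → Ȟ^2 ≅ 0

Ȟ^0(U;F) ≅ 0,  Ȟ^1(U;F) ≅ Z/2,  Ȟ^2(U;F) ≅ 0


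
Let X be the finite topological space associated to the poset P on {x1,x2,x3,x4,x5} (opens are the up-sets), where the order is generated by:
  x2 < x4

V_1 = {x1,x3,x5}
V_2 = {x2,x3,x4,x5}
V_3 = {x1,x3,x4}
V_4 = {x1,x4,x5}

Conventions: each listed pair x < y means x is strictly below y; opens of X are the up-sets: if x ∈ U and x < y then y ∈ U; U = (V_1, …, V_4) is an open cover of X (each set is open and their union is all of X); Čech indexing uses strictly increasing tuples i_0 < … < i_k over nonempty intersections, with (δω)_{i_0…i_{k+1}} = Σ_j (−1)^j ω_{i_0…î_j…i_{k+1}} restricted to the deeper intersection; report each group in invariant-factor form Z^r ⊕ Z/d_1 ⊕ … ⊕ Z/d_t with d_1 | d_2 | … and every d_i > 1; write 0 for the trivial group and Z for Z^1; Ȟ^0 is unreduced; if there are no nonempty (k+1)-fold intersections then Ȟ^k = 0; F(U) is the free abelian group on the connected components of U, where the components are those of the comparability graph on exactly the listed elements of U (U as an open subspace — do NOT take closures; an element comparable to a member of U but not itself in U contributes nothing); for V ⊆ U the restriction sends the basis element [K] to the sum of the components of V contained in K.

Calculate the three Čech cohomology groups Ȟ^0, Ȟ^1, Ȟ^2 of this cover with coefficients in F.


nerve of the cover:
  V12={x3,x5} V13={x1,x3} V14={x1,x5} V23={x3,x4} V24={x4,x5} V34={x1,x4}
  V123={x3} V124={x5} V134={x1} V234={x4}
components per intersection:
  V1: {x1} {x3} {x5}
  V2: {x2,x4} {x3} {x5}
  V3: {x1} {x3} {x4}
  V4: {x1} {x4} {x5}
  V12: {x3} {x5}
  V13: {x1} {x3}
  V14: {x1} {x5}
  V23: {x3} {x4}
  V24: {x4} {x5}
  V34: {x1} {x4}
  V123: {x3}
  V124: {x5}
  V134: {x1}
  V234: {x4}
C dims 12,12,4; δ0: rk 8, SNF 1^8; δ1: rk 4, SNF 1^4
Ȟ^0 = (12 − 8) − 0 = 4, so Ȟ^0 ≅ Z^4
Ȟ^1 = (12 − 4) − 8 = 0, so Ȟ^1 ≅ 0
Ȟ^2 = (4 − 0) − 4 = 0, so Ȟ^2 ≅ 0

Ȟ^0 ≅ Z^4, Ȟ^1 ≅ 0 and Ȟ^2 ≅ 0


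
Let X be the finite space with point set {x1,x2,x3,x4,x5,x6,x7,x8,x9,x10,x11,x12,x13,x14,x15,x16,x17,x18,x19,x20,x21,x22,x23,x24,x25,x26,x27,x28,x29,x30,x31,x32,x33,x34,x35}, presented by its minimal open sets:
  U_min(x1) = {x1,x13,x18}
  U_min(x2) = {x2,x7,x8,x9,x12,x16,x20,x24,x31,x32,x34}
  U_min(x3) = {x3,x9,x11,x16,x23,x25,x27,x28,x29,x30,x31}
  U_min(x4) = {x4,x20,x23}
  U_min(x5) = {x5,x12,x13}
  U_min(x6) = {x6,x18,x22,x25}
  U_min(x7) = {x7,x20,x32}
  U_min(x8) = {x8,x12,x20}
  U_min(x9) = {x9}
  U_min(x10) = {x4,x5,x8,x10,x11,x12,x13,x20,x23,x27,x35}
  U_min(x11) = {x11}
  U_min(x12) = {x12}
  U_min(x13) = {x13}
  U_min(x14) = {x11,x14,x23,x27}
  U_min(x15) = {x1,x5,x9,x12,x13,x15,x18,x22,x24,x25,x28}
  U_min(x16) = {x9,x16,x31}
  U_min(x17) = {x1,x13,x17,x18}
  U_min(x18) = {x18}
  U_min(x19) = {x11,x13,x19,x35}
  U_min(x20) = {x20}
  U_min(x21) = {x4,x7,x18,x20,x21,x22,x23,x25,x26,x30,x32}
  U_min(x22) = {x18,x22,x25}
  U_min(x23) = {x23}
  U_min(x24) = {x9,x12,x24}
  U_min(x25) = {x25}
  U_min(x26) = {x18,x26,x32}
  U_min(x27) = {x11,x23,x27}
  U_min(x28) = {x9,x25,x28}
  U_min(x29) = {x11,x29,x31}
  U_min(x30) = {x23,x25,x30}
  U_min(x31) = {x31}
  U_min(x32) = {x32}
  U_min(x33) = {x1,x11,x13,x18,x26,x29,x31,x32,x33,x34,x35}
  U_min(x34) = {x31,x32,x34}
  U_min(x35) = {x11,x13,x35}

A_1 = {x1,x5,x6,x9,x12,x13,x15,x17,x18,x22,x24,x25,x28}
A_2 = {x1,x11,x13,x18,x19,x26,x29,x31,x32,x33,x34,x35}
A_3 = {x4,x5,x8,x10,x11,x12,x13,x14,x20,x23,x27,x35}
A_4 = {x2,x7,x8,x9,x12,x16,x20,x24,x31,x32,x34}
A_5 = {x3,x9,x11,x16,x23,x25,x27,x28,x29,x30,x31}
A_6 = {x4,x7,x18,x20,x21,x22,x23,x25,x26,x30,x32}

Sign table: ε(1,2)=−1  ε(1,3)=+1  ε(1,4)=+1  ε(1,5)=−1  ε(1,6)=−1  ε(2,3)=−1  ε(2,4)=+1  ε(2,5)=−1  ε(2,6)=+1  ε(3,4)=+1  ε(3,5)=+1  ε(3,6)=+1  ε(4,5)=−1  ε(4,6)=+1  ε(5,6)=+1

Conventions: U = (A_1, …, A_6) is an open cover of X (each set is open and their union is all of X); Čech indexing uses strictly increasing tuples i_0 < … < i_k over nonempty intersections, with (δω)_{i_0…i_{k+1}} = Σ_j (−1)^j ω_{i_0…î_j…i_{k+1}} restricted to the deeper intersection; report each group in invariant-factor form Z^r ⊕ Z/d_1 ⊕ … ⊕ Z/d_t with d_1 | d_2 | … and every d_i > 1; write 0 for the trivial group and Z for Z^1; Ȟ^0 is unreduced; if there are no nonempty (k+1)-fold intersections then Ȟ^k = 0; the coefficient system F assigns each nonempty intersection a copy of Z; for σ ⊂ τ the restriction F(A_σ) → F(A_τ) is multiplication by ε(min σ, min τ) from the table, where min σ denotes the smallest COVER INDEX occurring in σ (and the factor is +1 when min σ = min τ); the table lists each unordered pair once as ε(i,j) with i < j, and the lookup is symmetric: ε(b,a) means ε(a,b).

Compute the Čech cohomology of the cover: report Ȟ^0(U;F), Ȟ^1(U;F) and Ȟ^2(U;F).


nonempty intersections:
  A12={x1,x13,x18} A13={x5,x12,x13} A14={x9,x12,x24} A15={x9,x25,x28} A16={x18,x22,x25} A23={x11,x13,x35} A24={x31,x32,x34} A25={x11,x29,x31} A26={x18,x26,x32} A34={x8,x12,x20} A35={x11,x23,x27} A36={x4,x20,x23} A45={x9,x16,x31} A46={x7,x20,x32} A56={x23,x25,x30}
  A123={x13} A126={x18} A134={x12} A145={x9} A156={x25} A235={x11} A245={x31} A246={x32} A346={x20} A356={x23}
C dims 6,15,10; δ0: rk 6, SNF 1^5·2; δ1: rk 9, SNF 1^9
Ȟ^0: (6−6)−0=0 ⇒ 0
Ȟ^1: (15−9)−6=0 plus torsion [2] ⇒ Z/2
Ȟ^2: (10−0)−9=1 ⇒ Z

Ȟ^0 = 0, Ȟ^1 = Z/2 and Ȟ^2 = Z


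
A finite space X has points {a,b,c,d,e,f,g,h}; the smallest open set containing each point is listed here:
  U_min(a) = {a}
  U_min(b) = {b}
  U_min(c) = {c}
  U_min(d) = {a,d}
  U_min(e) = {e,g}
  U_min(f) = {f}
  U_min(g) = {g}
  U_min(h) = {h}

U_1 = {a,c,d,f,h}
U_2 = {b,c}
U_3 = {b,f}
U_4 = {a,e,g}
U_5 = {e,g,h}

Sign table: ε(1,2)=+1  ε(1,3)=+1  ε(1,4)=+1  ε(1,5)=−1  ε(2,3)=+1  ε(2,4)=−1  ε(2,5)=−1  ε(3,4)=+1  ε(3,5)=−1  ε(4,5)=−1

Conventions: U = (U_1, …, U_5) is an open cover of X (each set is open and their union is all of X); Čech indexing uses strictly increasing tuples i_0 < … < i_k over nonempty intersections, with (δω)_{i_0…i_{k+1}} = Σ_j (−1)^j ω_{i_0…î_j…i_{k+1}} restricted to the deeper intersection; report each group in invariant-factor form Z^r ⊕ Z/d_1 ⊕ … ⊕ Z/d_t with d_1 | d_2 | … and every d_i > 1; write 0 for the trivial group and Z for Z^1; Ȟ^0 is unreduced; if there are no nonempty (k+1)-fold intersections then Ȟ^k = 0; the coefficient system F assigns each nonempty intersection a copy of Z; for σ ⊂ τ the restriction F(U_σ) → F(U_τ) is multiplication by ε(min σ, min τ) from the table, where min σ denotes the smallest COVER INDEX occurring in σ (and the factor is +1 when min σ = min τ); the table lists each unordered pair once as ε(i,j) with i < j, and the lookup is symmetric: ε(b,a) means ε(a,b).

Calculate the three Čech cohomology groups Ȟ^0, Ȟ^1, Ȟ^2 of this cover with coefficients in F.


Ȟ^0(U;F) ≅ Z, Ȟ^1(U;F) ≅ Z^2, Ȟ^2(U;F) ≅ 0

cover nerve:
  U12={c} U13={f} U14={a} U15={h} U23={b} U45={e,g}
C dims 5,6; δ0: rk 4, SNF 1^4
Ȟ^0: (5−4)−0=1 ⇒ Z
Ȟ^1: (6−0)−4=2 ⇒ Z^2
Ȟ^2: (0−0)−0=0 ⇒ 0


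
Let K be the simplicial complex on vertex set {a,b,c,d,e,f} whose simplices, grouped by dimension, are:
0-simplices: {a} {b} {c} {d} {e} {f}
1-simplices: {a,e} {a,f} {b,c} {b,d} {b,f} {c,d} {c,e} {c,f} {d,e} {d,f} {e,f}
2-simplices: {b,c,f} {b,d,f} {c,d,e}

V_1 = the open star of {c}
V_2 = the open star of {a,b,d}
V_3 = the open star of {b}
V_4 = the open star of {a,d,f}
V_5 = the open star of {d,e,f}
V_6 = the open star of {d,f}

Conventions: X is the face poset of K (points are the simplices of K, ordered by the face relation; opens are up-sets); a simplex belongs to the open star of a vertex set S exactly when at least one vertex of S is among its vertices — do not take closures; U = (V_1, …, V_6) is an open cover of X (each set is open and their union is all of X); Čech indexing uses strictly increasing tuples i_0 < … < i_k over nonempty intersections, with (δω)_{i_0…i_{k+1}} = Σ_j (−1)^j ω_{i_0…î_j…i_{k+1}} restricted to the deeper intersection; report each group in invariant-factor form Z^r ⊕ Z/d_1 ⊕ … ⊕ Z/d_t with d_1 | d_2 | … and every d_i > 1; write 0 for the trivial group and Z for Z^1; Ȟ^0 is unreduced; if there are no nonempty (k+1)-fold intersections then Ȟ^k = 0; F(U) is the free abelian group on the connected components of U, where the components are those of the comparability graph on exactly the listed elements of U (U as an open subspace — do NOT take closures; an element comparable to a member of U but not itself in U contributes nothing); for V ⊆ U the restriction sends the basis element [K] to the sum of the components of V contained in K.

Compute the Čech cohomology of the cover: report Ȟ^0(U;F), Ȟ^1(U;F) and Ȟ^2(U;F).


nerve of the cover:
  V1={{c},{b,c},{c,d},{c,e},{c,f},{b,c,f},{c,d,e}} V2={{a},{b},{d},{a,e},{a,f},{b,c},{b,d},{b,f},{c,d},{d,e},{d,f},{b,c,f},{b,d,f},{c,d,e}} V3={{b},{b,c},{b,d},{b,f},{b,c,f},{b,d,f}} V4={{a},{d},{f},{a,e},{a,f},{b,d},{b,f},{c,d},{c,f},{d,e},{d,f},{e,f},{b,c,f},{b,d,f},{c,d,e}} V5={{d},{e},{f},{a,e},{a,f},{b,d},{b,f},{c,d},{c,e},{c,f},{d,e},{d,f},{e,f},{b,c,f},{b,d,f},{c,d,e}} V6={{d},{f},{a,f},{b,d},{b,f},{c,d},{c,f},{d,e},{d,f},{e,f},{b,c,f},{b,d,f},{c,d,e}}
  V12={{b,c},{c,d},{b,c,f},{c,d,e}} V13={{b,c},{b,c,f}} V14={{c,d},{c,f},{b,c,f},{c,d,e}} V15={{c,d},{c,e},{c,f},{b,c,f},{c,d,e}} V16={{c,d},{c,f},{b,c,f},{c,d,e}} V23={{b},{b,c},{b,d},{b,f},{b,c,f},{b,d,f}} V24={{a},{d},{a,e},{a,f},{b,d},{b,f},{c,d},{d,e},{d,f},{b,c,f},{b,d,f},{c,d,e}} V25={{d},{a,e},{a,f},{b,d},{b,f},{c,d},{d,e},{d,f},{b,c,f},{b,d,f},{c,d,e}} V26={{d},{a,f},{b,d},{b,f},{c,d},{d,e},{d,f},{b,c,f},{b,d,f},{c,d,e}} V34={{b,d},{b,f},{b,c,f},{b,d,f}} V35={{b,d},{b,f},{b,c,f},{b,d,f}} V36={{b,d},{b,f},{b,c,f},{b,d,f}} V45={{d},{f},{a,e},{a,f},{b,d},{b,f},{c,d},{c,f},{d,e},{d,f},{e,f},{b,c,f},{b,d,f},{c,d,e}} V46={{d},{f},{a,f},{b,d},{b,f},{c,d},{c,f},{d,e},{d,f},{e,f},{b,c,f},{b,d,f},{c,d,e}} V56={{d},{f},{a,f},{b,d},{b,f},{c,d},{c,f},{d,e},{d,f},{e,f},{b,c,f},{b,d,f},{c,d,e}}
  V123={{b,c},{b,c,f}} V124={{c,d},{b,c,f},{c,d,e}} V125={{c,d},{b,c,f},{c,d,e}} V126={{c,d},{b,c,f},{c,d,e}} V134={{b,c,f}} V135={{b,c,f}} V136={{b,c,f}} V145={{c,d},{c,f},{b,c,f},{c,d,e}} V146={{c,d},{c,f},{b,c,f},{c,d,e}} V156={{c,d},{c,f},{b,c,f},{c,d,e}} V234={{b,d},{b,f},{b,c,f},{b,d,f}} V235={{b,d},{b,f},{b,c,f},{b,d,f}} V236={{b,d},{b,f},{b,c,f},{b,d,f}} V245={{d},{a,e},{a,f},{b,d},{b,f},{c,d},{d,e},{d,f},{b,c,f},{b,d,f},{c,d,e}} V246={{d},{a,f},{b,d},{b,f},{c,d},{d,e},{d,f},{b,c,f},{b,d,f},{c,d,e}} V256={{d},{a,f},{b,d},{b,f},{c,d},{d,e},{d,f},{b,c,f},{b,d,f},{c,d,e}} V345={{b,d},{b,f},{b,c,f},{b,d,f}} V346={{b,d},{b,f},{b,c,f},{b,d,f}} V356={{b,d},{b,f},{b,c,f},{b,d,f}} V456={{d},{f},{a,f},{b,d},{b,f},{c,d},{c,f},{d,e},{d,f},{e,f},{b,c,f},{b,d,f},{c,d,e}}
  V1234={{b,c,f}} V1235={{b,c,f}} V1236={{b,c,f}} V1245={{c,d},{b,c,f},{c,d,e}} V1246={{c,d},{b,c,f},{c,d,e}} V1256={{c,d},{b,c,f},{c,d,e}} V1345={{b,c,f}} V1346={{b,c,f}} V1356={{b,c,f}} V1456={{c,d},{c,f},{b,c,f},{c,d,e}} V2345={{b,d},{b,f},{b,c,f},{b,d,f}} V2346={{b,d},{b,f},{b,c,f},{b,d,f}} V2356={{b,d},{b,f},{b,c,f},{b,d,f}} V2456={{d},{a,f},{b,d},{b,f},{c,d},{d,e},{d,f},{b,c,f},{b,d,f},{c,d,e}} V3456={{b,d},{b,f},{b,c,f},{b,d,f}}
  V12345={{b,c,f}} V12346={{b,c,f}} V12356={{b,c,f}} V12456={{c,d},{b,c,f},{c,d,e}} V13456={{b,c,f}} V23456={{b,d},{b,f},{b,c,f},{b,d,f}}
  V123456={{b,c,f}}
components per intersection:
  V1: {{c},{b,c},{c,d},{c,e},{c,f},{b,c,f},{c,d,e}}
  V2: {{a},{a,e},{a,f}} {{b},{d},{b,c},{b,d},{b,f},{c,d},{d,e},{d,f},{b,c,f},{b,d,f},{c,d,e}}
  V3: {{b},{b,c},{b,d},{b,f},{b,c,f},{b,d,f}}
  V4: {{a},{d},{f},{a,e},{a,f},{b,d},{b,f},{c,d},{c,f},{d,e},{d,f},{e,f},{b,c,f},{b,d,f},{c,d,e}}
  V5: {{d},{e},{f},{a,e},{a,f},{b,d},{b,f},{c,d},{c,e},{c,f},{d,e},{d,f},{e,f},{b,c,f},{b,d,f},{c,d,e}}
  V6: {{d},{f},{a,f},{b,d},{b,f},{c,d},{c,f},{d,e},{d,f},{e,f},{b,c,f},{b,d,f},{c,d,e}}
  V12: {{b,c},{b,c,f}} {{c,d},{c,d,e}}
  V13: {{b,c},{b,c,f}}
  V14: {{c,d},{c,d,e}} {{c,f},{b,c,f}}
  V15: {{c,d},{c,e},{c,d,e}} {{c,f},{b,c,f}}
  V16: {{c,d},{c,d,e}} {{c,f},{b,c,f}}
  V23: {{b},{b,c},{b,d},{b,f},{b,c,f},{b,d,f}}
  V24: {{a},{a,e},{a,f}} {{d},{b,d},{b,f},{c,d},{d,e},{d,f},{b,c,f},{b,d,f},{c,d,e}}
  V25: {{d},{b,d},{b,f},{c,d},{d,e},{d,f},{b,c,f},{b,d,f},{c,d,e}} {{a,e}} {{a,f}}
  V26: {{d},{b,d},{b,f},{c,d},{d,e},{d,f},{b,c,f},{b,d,f},{c,d,e}} {{a,f}}
  V34: {{b,d},{b,f},{b,c,f},{b,d,f}}
  V35: {{b,d},{b,f},{b,c,f},{b,d,f}}
  V36: {{b,d},{b,f},{b,c,f},{b,d,f}}
  V45: {{d},{f},{a,f},{b,d},{b,f},{c,d},{c,f},{d,e},{d,f},{e,f},{b,c,f},{b,d,f},{c,d,e}} {{a,e}}
  V46: {{d},{f},{a,f},{b,d},{b,f},{c,d},{c,f},{d,e},{d,f},{e,f},{b,c,f},{b,d,f},{c,d,e}}
  V56: {{d},{f},{a,f},{b,d},{b,f},{c,d},{c,f},{d,e},{d,f},{e,f},{b,c,f},{b,d,f},{c,d,e}}
  V123: {{b,c},{b,c,f}}
  V124: {{c,d},{c,d,e}} {{b,c,f}}
  V125: {{c,d},{c,d,e}} {{b,c,f}}
  V126: {{c,d},{c,d,e}} {{b,c,f}}
  V134: {{b,c,f}}
  V135: {{b,c,f}}
  V136: {{b,c,f}}
  V145: {{c,d},{c,d,e}} {{c,f},{b,c,f}}
  V146: {{c,d},{c,d,e}} {{c,f},{b,c,f}}
  V156: {{c,d},{c,d,e}} {{c,f},{b,c,f}}
  V234: {{b,d},{b,f},{b,c,f},{b,d,f}}
  V235: {{b,d},{b,f},{b,c,f},{b,d,f}}
  V236: {{b,d},{b,f},{b,c,f},{b,d,f}}
  V245: {{d},{b,d},{b,f},{c,d},{d,e},{d,f},{b,c,f},{b,d,f},{c,d,e}} {{a,e}} {{a,f}}
  V246: {{d},{b,d},{b,f},{c,d},{d,e},{d,f},{b,c,f},{b,d,f},{c,d,e}} {{a,f}}
  V256: {{d},{b,d},{b,f},{c,d},{d,e},{d,f},{b,c,f},{b,d,f},{c,d,e}} {{a,f}}
  V345: {{b,d},{b,f},{b,c,f},{b,d,f}}
  V346: {{b,d},{b,f},{b,c,f},{b,d,f}}
  V356: {{b,d},{b,f},{b,c,f},{b,d,f}}
  V456: {{d},{f},{a,f},{b,d},{b,f},{c,d},{c,f},{d,e},{d,f},{e,f},{b,c,f},{b,d,f},{c,d,e}}
  V1234: {{b,c,f}}
  V1235: {{b,c,f}}
  V1236: {{b,c,f}}
  V1245: {{c,d},{c,d,e}} {{b,c,f}}
  V1246: {{c,d},{c,d,e}} {{b,c,f}}
  V1256: {{c,d},{c,d,e}} {{b,c,f}}
  V1345: {{b,c,f}}
  V1346: {{b,c,f}}
  V1356: {{b,c,f}}
  V1456: {{c,d},{c,d,e}} {{c,f},{b,c,f}}
  V2345: {{b,d},{b,f},{b,c,f},{b,d,f}}
  V2346: {{b,d},{b,f},{b,c,f},{b,d,f}}
  V2356: {{b,d},{b,f},{b,c,f},{b,d,f}}
  V2456: {{d},{b,d},{b,f},{c,d},{d,e},{d,f},{b,c,f},{b,d,f},{c,d,e}} {{a,f}}
  V3456: {{b,d},{b,f},{b,c,f},{b,d,f}}
  V12345: {{b,c,f}}
  V12346: {{b,c,f}}
  V12356: {{b,c,f}}
  V12456: {{c,d},{c,d,e}} {{b,c,f}}
  V13456: {{b,c,f}}
  V23456: {{b,d},{b,f},{b,c,f},{b,d,f}}
  V123456: {{b,c,f}}
C dims 7,24,30,20; δ0: rk 6, SNF 1^6; δ1: rk 16, SNF 1^16; δ2: rk 14, SNF 1^14
Ȟ^0 = (7 − 6) − 0 = 1, so Ȟ^0 ≅ Z
Ȟ^1 = (24 − 16) − 6 = 2, so Ȟ^1 ≅ Z^2
Ȟ^2 = (30 − 14) − 16 = 0, so Ȟ^2 ≅ 0

Ȟ^0 ≅ Z; Ȟ^1 ≅ Z^2; Ȟ^2 ≅ 0


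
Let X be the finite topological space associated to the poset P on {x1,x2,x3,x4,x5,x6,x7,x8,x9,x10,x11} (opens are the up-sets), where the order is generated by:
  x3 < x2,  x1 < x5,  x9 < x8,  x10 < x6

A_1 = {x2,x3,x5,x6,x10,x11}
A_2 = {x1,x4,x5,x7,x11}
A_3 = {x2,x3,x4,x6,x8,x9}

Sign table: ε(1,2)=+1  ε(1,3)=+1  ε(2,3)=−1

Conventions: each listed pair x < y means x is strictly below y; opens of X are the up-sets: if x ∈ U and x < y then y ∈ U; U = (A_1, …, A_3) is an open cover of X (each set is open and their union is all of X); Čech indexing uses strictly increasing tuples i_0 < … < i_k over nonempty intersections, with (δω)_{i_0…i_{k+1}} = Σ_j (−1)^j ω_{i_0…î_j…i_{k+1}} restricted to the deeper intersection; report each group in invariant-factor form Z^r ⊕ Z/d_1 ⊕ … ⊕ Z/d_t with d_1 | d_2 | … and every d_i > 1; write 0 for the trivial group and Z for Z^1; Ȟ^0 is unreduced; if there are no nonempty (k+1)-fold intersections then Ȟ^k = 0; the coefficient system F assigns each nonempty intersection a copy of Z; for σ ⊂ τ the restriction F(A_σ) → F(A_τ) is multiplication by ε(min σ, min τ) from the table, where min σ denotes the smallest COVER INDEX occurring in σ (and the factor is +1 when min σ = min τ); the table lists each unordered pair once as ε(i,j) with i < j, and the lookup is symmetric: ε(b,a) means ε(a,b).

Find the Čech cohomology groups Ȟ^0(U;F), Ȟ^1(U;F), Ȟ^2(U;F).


nerve simplices:
  A12={x5,x11} A13={x2,x3,x6} A23={x4}
C dims 3,3; δ0: rk 3, SNF 1^2·2
degree 0: 3−3−0 = 0 → Ȟ^0 ≅ 0
degree 1: 3−0−3 = 0 plus torsion [2] → Ȟ^1 ≅ Z/2
degree 2: 0−0−0 = 0 → Ȟ^2 ≅ 0

Ȟ^0 ≅ 0, Ȟ^1 ≅ Z/2, Ȟ^2 ≅ 0


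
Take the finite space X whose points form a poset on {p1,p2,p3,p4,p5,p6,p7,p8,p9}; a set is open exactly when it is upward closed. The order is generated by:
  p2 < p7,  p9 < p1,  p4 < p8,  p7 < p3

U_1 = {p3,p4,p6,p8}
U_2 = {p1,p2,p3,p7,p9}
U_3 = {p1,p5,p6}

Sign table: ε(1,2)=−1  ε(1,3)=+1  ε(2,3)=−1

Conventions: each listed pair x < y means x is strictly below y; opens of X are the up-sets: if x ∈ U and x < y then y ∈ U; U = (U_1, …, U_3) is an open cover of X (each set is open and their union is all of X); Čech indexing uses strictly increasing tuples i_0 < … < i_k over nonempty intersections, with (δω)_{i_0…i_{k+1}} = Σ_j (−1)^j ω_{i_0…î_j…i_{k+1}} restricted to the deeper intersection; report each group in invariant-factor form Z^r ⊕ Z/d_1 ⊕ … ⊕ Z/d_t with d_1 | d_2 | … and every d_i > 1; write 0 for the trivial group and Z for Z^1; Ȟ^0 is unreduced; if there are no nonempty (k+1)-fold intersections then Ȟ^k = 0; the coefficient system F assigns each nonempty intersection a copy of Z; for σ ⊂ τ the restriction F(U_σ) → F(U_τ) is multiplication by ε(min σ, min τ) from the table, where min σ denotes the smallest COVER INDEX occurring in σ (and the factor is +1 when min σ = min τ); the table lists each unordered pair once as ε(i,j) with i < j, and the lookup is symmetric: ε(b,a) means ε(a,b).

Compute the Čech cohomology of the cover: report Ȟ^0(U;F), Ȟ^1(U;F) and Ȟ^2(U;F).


Ȟ^0 = Z, Ȟ^1 = Z and Ȟ^2 = 0

nerve simplices:
  U12={p3} U13={p6} U23={p1}
C dims 3,3; δ0: rk 2, SNF 1^2
degree 0: 3−2−0 = 1 → Ȟ^0 ≅ Z
degree 1: 3−0−2 = 1 → Ȟ^1 ≅ Z
degree 2: 0−0−0 = 0 → Ȟ^2 ≅ 0


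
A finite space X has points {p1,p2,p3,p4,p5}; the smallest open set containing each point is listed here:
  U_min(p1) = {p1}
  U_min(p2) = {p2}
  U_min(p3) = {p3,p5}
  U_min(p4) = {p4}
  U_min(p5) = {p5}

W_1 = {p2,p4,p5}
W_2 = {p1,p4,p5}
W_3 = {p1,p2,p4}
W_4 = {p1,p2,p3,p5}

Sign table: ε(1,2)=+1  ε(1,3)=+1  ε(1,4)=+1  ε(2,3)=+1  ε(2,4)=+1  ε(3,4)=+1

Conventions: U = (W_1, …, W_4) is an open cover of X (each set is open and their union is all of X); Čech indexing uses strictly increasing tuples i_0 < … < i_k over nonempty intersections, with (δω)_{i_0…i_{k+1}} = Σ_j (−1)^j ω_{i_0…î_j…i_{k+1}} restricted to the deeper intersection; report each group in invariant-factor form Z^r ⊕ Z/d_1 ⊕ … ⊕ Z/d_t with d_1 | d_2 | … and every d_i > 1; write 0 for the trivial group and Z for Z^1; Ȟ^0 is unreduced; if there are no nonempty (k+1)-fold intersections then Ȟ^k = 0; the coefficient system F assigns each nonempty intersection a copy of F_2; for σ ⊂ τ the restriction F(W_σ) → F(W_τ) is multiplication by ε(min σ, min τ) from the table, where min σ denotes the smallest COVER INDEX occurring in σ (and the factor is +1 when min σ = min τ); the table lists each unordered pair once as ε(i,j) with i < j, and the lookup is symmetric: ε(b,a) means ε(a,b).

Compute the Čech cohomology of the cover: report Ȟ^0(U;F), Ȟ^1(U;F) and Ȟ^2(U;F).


nonempty intersections:
  W12={p4,p5} W13={p2,p4} W14={p2,p5} W23={p1,p4} W24={p1,p5} W34={p1,p2}
  W123={p4} W124={p5} W134={p2} W234={p1}
C dims 4,6,4; δ0: rk_F2 3; δ1: rk_F2 3
Ȟ^0: (4−3)−0=1 ⇒ Z/2
Ȟ^1: (6−3)−3=0 ⇒ 0
Ȟ^2: (4−0)−3=1 ⇒ Z/2

Ȟ^0(U;F) ≅ Z/2,  Ȟ^1(U;F) ≅ 0,  Ȟ^2(U;F) ≅ Z/2


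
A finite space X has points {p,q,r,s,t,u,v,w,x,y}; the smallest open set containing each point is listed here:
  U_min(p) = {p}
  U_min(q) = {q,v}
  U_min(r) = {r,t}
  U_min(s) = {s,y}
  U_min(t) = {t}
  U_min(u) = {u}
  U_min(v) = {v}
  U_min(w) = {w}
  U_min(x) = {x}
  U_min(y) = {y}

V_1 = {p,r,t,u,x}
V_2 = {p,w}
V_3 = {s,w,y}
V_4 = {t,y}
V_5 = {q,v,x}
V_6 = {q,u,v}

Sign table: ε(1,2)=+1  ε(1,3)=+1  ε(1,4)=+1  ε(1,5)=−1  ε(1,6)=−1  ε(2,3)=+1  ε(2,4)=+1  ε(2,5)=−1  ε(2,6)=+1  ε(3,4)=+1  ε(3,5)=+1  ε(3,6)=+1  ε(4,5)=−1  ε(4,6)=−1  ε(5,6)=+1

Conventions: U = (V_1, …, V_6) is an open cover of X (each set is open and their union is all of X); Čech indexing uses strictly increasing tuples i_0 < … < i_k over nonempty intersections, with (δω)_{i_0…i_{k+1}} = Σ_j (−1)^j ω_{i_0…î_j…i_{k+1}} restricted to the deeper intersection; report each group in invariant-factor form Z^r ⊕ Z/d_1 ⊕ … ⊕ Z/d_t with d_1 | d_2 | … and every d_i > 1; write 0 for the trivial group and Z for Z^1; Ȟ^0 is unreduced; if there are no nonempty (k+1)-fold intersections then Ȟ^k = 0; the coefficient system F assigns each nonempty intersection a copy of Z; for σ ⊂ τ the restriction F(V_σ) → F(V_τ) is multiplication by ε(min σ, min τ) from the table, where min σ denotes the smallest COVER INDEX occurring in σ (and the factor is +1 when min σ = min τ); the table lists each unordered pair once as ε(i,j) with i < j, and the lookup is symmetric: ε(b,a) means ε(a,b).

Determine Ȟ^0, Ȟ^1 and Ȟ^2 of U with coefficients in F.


Ȟ^0(U;F) ≅ Z, Ȟ^1(U;F) ≅ Z^2 and Ȟ^2(U;F) ≅ 0

nerve simplices:
  V12={p} V14={t} V15={x} V16={u} V23={w} V34={y} V56={q,v}
C dims 6,7; δ0: rk 5, SNF 1^5
degree 0: 6−5−0 = 1 → Ȟ^0 ≅ Z
degree 1: 7−0−5 = 2 → Ȟ^1 ≅ Z^2
degree 2: 0−0−0 = 0 → Ȟ^2 ≅ 0


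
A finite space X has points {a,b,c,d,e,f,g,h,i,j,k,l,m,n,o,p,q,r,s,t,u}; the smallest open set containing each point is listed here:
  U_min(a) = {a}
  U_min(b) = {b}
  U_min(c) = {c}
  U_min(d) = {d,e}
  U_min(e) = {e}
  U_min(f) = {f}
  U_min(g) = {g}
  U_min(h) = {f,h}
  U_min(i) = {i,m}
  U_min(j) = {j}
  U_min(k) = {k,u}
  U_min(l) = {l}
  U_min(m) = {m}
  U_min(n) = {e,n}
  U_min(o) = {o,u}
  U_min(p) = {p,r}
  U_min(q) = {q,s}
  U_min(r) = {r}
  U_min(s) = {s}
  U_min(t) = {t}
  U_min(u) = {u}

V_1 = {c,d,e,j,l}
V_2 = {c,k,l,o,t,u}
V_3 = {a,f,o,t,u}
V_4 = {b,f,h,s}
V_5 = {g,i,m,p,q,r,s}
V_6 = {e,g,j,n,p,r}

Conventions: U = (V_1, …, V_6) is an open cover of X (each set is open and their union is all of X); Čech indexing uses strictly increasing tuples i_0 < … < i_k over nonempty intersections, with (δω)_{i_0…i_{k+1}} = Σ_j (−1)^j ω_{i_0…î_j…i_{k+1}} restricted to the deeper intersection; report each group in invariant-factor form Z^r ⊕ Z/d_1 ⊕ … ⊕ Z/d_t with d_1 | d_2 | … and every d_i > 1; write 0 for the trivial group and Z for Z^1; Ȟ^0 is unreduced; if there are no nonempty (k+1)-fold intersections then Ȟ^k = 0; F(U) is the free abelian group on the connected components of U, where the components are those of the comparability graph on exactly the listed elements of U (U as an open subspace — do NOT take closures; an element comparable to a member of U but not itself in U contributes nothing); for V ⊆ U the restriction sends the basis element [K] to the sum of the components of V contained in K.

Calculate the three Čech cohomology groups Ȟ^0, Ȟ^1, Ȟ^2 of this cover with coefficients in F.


Ȟ^0 ≅ Z^13, Ȟ^1 ≅ 0, Ȟ^2 ≅ 0

nonempty overlaps:
  V12={c,l} V16={e,j} V23={o,t,u} V34={f} V45={s} V56={g,p,r}
components per intersection:
  V1: {c} {d,e} {j} {l}
  V2: {c} {k,o,u} {l} {t}
  V3: {a} {f} {o,u} {t}
  V4: {b} {f,h} {s}
  V5: {g} {i,m} {p,r} {q,s}
  V6: {e,n} {g} {j} {p,r}
  V12: {c} {l}
  V16: {e} {j}
  V23: {o,u} {t}
  V34: {f}
  V45: {s}
  V56: {g} {p,r}
C dims 23,10; δ0: rk 10, SNF 1^10
degree 0: 23−10−0 = 13 → Ȟ^0 ≅ Z^13
degree 1: 10−0−10 = 0 → Ȟ^1 ≅ 0
degree 2: 0−0−0 = 0 → Ȟ^2 ≅ 0


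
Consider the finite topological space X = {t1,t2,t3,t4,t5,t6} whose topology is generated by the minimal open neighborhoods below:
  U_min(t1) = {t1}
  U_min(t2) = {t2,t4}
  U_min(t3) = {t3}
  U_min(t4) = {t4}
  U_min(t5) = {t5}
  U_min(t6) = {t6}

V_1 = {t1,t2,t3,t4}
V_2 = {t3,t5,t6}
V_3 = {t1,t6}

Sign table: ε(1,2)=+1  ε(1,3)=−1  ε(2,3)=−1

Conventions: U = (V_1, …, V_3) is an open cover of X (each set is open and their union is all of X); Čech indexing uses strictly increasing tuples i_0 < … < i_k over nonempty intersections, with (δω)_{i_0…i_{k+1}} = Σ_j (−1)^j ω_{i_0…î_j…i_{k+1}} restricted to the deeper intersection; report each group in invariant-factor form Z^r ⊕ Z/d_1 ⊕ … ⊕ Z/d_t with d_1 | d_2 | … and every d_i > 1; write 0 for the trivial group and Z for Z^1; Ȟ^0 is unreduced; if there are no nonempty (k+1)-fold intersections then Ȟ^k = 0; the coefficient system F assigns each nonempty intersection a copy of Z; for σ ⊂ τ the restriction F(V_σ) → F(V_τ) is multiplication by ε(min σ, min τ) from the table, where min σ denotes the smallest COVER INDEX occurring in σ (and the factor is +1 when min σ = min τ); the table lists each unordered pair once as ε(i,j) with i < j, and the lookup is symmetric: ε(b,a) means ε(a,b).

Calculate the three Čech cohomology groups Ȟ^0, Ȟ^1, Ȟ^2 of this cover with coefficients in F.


nerve of the cover:
  V12={t3} V13={t1} V23={t6}
C dims 3,3; δ0: rk 2, SNF 1^2
Ȟ^0 = (3 − 2) − 0 = 1, so Ȟ^0 ≅ Z
Ȟ^1 = (3 − 0) − 2 = 1, so Ȟ^1 ≅ Z
Ȟ^2 = (0 − 0) − 0 = 0, so Ȟ^2 ≅ 0

Ȟ^0 ≅ Z, Ȟ^1 ≅ Z, Ȟ^2 ≅ 0


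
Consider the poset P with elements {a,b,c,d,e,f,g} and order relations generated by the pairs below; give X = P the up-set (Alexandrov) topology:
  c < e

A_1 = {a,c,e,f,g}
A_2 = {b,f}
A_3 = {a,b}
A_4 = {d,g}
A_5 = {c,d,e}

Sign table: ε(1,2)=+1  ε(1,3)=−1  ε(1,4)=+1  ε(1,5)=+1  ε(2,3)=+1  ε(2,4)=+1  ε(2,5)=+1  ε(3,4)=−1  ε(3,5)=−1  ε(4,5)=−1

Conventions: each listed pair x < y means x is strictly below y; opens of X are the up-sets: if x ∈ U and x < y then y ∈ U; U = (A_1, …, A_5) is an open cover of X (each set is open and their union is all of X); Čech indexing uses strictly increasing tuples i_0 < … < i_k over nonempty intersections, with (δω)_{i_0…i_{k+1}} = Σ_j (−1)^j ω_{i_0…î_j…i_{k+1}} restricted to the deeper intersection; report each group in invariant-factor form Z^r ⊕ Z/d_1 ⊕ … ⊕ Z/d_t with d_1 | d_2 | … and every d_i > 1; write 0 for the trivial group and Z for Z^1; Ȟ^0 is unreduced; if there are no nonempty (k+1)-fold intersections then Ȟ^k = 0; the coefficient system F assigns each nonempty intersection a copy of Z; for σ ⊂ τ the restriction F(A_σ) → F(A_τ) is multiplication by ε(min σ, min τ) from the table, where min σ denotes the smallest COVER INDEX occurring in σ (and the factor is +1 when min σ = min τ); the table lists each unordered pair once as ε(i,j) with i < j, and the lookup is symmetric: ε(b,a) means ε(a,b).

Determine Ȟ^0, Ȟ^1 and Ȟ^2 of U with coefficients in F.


nonempty overlaps:
  A12={f} A13={a} A14={g} A15={c,e} A23={b} A45={d}
C dims 5,6; δ0: rk 5, SNF 1^4·2
degree 0: 5−5−0 = 0 → Ȟ^0 ≅ 0
degree 1: 6−0−5 = 1 plus torsion [2] → Ȟ^1 ≅ Z ⊕ Z/2
degree 2: 0−0−0 = 0 → Ȟ^2 ≅ 0

Ȟ^0 = 0; Ȟ^1 = Z ⊕ Z/2; Ȟ^2 = 0


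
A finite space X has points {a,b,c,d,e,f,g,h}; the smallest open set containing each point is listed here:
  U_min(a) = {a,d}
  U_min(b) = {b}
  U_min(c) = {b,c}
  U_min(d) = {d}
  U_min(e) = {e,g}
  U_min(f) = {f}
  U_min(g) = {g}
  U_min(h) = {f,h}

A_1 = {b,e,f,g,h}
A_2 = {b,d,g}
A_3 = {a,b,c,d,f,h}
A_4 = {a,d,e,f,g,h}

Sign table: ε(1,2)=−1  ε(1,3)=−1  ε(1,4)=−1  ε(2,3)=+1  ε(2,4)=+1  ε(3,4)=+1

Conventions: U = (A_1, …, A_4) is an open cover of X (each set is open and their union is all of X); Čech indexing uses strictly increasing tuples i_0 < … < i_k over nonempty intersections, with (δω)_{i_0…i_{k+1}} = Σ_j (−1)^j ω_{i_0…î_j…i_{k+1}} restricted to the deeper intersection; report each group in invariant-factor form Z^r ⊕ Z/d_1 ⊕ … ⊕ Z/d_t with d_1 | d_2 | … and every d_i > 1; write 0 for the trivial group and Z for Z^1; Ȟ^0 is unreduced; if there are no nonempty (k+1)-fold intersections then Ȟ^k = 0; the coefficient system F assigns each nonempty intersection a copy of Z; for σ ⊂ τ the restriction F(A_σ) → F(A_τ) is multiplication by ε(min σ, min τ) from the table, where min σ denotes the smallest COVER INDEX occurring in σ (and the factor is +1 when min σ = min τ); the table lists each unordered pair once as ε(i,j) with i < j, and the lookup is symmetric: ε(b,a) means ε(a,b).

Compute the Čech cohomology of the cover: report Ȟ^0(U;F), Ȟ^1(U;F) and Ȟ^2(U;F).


nerve of the cover:
  A12={b,g} A13={b,f,h} A14={e,f,g,h} A23={b,d} A24={d,g} A34={a,d,f,h}
  A123={b} A124={g} A134={f,h} A234={d}
C dims 4,6,4; δ0: rk 3, SNF 1^3; δ1: rk 3, SNF 1^3
Ȟ^0 = (4 − 3) − 0 = 1, so Ȟ^0 ≅ Z
Ȟ^1 = (6 − 3) − 3 = 0, so Ȟ^1 ≅ 0
Ȟ^2 = (4 − 0) − 3 = 1, so Ȟ^2 ≅ Z

Ȟ^0(U;F) ≅ Z,  Ȟ^1(U;F) ≅ 0,  Ȟ^2(U;F) ≅ Z


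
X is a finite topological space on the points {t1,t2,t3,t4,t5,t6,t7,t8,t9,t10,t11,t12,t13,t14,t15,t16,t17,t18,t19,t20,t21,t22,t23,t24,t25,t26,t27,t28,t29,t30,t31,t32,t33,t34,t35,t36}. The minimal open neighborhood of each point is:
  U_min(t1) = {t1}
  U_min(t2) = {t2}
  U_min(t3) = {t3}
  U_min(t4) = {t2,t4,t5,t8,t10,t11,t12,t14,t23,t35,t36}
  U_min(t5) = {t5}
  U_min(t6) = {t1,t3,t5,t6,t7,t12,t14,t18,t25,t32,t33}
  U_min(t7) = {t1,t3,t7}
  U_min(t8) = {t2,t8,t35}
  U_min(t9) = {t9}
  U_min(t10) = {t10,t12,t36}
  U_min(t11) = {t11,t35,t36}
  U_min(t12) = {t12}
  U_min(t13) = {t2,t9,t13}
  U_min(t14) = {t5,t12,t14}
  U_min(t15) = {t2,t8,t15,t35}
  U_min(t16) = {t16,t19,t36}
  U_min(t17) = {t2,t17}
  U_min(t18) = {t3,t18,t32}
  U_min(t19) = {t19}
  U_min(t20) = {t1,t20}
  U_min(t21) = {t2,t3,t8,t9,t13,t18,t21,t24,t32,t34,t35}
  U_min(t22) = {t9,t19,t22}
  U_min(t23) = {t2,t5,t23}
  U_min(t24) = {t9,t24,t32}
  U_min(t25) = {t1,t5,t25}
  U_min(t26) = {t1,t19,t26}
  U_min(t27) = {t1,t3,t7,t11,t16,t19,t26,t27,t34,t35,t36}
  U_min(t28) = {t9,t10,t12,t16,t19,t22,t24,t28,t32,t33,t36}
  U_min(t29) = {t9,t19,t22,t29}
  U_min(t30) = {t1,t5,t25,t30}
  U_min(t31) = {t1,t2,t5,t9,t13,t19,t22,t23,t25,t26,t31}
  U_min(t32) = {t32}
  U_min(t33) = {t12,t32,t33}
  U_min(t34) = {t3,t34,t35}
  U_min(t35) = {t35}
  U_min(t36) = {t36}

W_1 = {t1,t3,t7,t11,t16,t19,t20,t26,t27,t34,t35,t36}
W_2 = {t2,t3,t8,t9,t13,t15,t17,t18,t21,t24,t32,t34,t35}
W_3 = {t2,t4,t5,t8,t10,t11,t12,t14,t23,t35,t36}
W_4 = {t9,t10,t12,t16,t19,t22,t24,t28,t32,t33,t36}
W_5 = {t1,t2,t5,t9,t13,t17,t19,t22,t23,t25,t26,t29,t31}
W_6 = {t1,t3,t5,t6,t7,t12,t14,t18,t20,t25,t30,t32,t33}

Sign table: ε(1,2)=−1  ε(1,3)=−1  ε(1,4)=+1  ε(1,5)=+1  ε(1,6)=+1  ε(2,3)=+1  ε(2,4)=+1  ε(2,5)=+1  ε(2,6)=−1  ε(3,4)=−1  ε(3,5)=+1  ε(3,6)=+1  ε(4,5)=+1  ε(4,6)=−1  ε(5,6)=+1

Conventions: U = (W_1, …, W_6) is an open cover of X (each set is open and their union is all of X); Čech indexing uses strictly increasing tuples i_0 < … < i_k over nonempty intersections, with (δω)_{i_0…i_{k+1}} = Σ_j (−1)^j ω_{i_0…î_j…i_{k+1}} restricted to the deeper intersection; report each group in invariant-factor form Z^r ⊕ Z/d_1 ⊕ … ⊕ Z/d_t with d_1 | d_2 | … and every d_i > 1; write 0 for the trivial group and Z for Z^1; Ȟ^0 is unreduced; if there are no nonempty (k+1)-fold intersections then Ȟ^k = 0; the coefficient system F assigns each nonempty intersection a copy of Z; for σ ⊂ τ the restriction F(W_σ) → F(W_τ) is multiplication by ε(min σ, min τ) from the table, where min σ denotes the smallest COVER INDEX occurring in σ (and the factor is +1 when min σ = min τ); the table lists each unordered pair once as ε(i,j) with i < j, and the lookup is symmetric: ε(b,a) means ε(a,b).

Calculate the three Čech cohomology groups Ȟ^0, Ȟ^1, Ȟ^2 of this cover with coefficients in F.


Ȟ^0 ≅ 0,  Ȟ^1 ≅ Z/2,  Ȟ^2 ≅ Z

nerve of the cover:
  W12={t3,t34,t35} W13={t11,t35,t36} W14={t16,t19,t36} W15={t1,t19,t26} W16={t1,t3,t7,t20} W23={t2,t8,t35} W24={t9,t24,t32} W25={t2,t9,t13,t17} W26={t3,t18,t32} W34={t10,t12,t36} W35={t2,t5,t23} W36={t5,t12,t14} W45={t9,t19,t22} W46={t12,t32,t33} W56={t1,t5,t25}
  W123={t35} W126={t3} W134={t36} W145={t19} W156={t1} W235={t2} W245={t9} W246={t32} W346={t12} W356={t5}
C dims 6,15,10; δ0: rk 6, SNF 1^5·2; δ1: rk 9, SNF 1^9
Ȟ^0 = (6 − 6) − 0 = 0, so Ȟ^0 ≅ 0
Ȟ^1 = (15 − 9) − 6 = 0 plus torsion [2], so Ȟ^1 ≅ Z/2
Ȟ^2 = (10 − 0) − 9 = 1, so Ȟ^2 ≅ Z
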